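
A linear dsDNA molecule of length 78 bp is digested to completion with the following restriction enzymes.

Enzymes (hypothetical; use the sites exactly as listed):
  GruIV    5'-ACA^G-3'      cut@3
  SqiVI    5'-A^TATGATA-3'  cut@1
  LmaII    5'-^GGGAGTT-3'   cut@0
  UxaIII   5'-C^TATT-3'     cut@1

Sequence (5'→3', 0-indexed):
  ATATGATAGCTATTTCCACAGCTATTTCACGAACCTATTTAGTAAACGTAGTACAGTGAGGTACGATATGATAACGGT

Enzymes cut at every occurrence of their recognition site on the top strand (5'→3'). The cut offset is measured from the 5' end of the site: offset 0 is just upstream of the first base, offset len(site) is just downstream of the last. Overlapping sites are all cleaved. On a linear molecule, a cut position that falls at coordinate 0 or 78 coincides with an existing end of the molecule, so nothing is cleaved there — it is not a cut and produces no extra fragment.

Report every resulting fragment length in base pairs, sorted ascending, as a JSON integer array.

Scan for sites:
  GruIV ACAG/3: at [17, 52] ⇒ [20, 55]
  SqiVI ATATGATA/1: at [0, 65] ⇒ [1, 66]
  LmaII (GGGAGTT, off=0): no sites
  UxaIII CTATT/1: at [9, 21, 34] ⇒ [10, 22, 35]

Pooled cuts: [1, 10, 20, 22, 35, 55, 66]

Fragments:
  [0,1): 1 bp
  [1,10): 9 bp
  [10,20): 10 bp
  [20,22): 2 bp
  [22,35): 13 bp
  [35,55): 20 bp
  [55,66): 11 bp
  [66,78): 12 bp

[1,2,9,10,11,12,13,20]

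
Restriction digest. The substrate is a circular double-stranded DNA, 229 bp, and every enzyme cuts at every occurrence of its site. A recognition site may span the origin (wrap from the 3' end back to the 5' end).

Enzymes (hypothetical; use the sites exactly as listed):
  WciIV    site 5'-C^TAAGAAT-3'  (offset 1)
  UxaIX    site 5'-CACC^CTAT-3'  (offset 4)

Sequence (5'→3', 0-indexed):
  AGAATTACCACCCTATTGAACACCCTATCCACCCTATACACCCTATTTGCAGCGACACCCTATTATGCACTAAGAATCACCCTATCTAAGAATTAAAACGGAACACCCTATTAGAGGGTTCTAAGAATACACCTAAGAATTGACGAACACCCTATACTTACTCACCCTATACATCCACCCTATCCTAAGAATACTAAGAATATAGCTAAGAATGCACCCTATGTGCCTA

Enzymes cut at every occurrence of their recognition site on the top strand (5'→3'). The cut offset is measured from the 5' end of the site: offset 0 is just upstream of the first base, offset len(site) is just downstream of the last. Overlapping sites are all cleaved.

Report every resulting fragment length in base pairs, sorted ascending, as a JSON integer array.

[5,6,9,9,9,9,11,11,12,12,12,12,13,14,14,15,17,18,21]

Per-enzyme occurrences:
  WciIV (CTAAGAAT, off=1): starts [69, 85, 120, 132, 184, 193, 205, 226] → cuts [70, 86, 121, 133, 185, 194, 206, 227]
  UxaIX (CACCCTAT, off=4): starts [8, 20, 29, 38, 55, 77, 103, 147, 162, 175, 214] → cuts [12, 24, 33, 42, 59, 81, 107, 151, 166, 179, 218]

All cut coordinates (distinct, sorted): [12, 24, 33, 42, 59, 70, 81, 86, 107, 121, 133, 151, 166, 179, 185, 194, 206, 218, 227]

Fragments:
  12→24: 12 bp
  24→33: 9 bp
  33→42: 9 bp
  42→59: 17 bp
  59→70: 11 bp
  70→81: 11 bp
  81→86: 5 bp
  86→107: 21 bp
  107→121: 14 bp
  121→133: 12 bp
  133→151: 18 bp
  151→166: 15 bp
  166→179: 13 bp
  179→185: 6 bp
  185→194: 9 bp
  194→206: 12 bp
  206→218: 12 bp
  218→227: 9 bp
  227→12 (wrap): 229-227+12 = 14 bp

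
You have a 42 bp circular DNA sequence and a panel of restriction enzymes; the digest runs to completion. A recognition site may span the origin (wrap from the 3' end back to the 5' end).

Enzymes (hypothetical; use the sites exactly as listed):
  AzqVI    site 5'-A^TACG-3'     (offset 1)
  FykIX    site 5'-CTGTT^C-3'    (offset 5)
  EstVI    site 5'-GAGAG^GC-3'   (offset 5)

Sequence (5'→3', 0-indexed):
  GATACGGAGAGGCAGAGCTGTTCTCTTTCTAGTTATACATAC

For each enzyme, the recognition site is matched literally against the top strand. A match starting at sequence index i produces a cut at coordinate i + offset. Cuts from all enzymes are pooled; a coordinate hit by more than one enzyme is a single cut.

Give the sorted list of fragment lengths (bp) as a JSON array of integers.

[5,9,11,17]

Scan for sites:
  AzqVI (ATACG, off=1): starts [1, 38] → cuts [2, 39]
  FykIX (CTGTTC, off=5): starts [17] → cuts [22]
  EstVI (GAGAGGC, off=5): starts [6] → cuts [11]

All cut coordinates (distinct, sorted): [2, 11, 22, 39]

Fragments:
  2→11: 9 bp
  11→22: 11 bp
  22→39: 17 bp
  39→2 (wrap): 42-39+2 = 5 bp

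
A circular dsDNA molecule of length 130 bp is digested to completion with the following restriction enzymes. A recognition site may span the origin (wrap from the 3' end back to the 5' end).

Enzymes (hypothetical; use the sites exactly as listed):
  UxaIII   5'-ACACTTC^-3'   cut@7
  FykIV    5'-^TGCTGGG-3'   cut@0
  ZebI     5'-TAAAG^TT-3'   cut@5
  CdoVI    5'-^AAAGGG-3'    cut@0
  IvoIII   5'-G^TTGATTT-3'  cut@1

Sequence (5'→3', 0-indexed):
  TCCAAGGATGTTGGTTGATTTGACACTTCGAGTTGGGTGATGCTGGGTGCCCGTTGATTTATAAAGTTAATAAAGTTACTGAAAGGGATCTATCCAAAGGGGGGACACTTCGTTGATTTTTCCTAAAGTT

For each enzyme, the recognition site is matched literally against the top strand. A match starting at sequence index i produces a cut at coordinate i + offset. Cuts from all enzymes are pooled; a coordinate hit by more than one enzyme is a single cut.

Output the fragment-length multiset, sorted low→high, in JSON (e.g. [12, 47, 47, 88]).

Site scan:
  UxaIII (ACACTTC, off=7): starts [22, 104] → cuts [29, 111]
  FykIV (TGCTGGG, off=0): starts [40] → cuts [40]
  ZebI (TAAAGTT, off=5): starts [61, 70, 123] → cuts [66, 75, 128]
  CdoVI (AAAGGG, off=0): starts [81, 95] → cuts [81, 95]
  IvoIII (GTTGATTT, off=1): starts [13, 52, 111] → cuts [14, 53, 112]

All cut coordinates (distinct, sorted): [14, 29, 40, 53, 66, 75, 81, 95, 111, 112, 128]

Fragment lengths:
  14→29: 15 bp
  29→40: 11 bp
  40→53: 13 bp
  53→66: 13 bp
  66→75: 9 bp
  75→81: 6 bp
  81→95: 14 bp
  95→111: 16 bp
  111→112: 1 bp
  112→128: 16 bp
  128→14 (wrap): 130-128+14 = 16 bp

[1,6,9,11,13,13,14,15,16,16,16]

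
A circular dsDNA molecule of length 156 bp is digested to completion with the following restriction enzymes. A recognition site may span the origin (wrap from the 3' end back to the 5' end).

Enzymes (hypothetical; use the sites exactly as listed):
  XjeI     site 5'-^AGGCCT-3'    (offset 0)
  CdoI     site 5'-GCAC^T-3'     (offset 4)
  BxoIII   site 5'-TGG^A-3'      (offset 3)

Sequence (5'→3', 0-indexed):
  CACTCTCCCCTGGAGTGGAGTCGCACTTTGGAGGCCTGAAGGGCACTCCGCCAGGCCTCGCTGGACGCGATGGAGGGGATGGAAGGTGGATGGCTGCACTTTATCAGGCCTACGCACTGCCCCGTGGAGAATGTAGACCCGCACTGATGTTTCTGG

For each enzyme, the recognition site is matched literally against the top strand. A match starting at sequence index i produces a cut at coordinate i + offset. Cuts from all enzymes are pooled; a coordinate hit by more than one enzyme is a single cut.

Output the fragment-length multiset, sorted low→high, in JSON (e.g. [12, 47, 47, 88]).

[5,5,6,6,7,8,9,9,10,10,10,12,12,15,15,17]

Site scan:
  XjeI (AGGCCT, off=0): starts [31, 52, 105] → cuts [31, 52, 105]
  CdoI (GCACT, off=4): starts [22, 42, 95, 113, 140, 155] → cuts [3, 26, 46, 99, 117, 144]
  BxoIII (TGGA, off=3): starts [10, 15, 28, 61, 70, 79, 86, 124] → cuts [13, 18, 31, 64, 73, 82, 89, 127]

All cut coordinates (distinct, sorted): [3, 13, 18, 26, 31, 46, 52, 64, 73, 82, 89, 99, 105, 117, 127, 144]

Fragment lengths:
  3→13: 10 bp
  13→18: 5 bp
  18→26: 8 bp
  26→31: 5 bp
  31→46: 15 bp
  46→52: 6 bp
  52→64: 12 bp
  64→73: 9 bp
  73→82: 9 bp
  82→89: 7 bp
  89→99: 10 bp
  99→105: 6 bp
  105→117: 12 bp
  117→127: 10 bp
  127→144: 17 bp
  144→3 (wrap): 156-144+3 = 15 bp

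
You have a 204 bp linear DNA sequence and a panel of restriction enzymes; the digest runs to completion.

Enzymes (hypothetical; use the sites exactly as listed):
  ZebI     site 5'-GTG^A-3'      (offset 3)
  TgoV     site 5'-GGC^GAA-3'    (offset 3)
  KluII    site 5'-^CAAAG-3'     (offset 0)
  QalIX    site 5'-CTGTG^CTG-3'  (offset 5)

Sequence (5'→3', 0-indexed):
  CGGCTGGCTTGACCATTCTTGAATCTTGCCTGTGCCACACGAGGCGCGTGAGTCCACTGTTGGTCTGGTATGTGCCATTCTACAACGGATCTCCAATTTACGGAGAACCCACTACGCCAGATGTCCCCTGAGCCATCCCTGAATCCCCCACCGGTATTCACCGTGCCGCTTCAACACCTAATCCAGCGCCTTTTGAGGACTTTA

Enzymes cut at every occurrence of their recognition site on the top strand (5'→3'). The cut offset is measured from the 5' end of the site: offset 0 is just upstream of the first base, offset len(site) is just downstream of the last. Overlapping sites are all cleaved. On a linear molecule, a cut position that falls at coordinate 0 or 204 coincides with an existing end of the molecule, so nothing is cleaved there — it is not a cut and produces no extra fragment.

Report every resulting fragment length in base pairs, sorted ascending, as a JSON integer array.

Scan for sites:
  ZebI GTGA/3: at [47] ⇒ [50]
  TgoV (GGCGAA, off=3): no sites
  KluII (CAAAG, off=0): no sites
  QalIX (CTGTGCTG, off=5): no sites

Pooled cuts: [50]

Fragment lengths:
  [0,50): 50 bp
  [50,204): 154 bp

[50,154]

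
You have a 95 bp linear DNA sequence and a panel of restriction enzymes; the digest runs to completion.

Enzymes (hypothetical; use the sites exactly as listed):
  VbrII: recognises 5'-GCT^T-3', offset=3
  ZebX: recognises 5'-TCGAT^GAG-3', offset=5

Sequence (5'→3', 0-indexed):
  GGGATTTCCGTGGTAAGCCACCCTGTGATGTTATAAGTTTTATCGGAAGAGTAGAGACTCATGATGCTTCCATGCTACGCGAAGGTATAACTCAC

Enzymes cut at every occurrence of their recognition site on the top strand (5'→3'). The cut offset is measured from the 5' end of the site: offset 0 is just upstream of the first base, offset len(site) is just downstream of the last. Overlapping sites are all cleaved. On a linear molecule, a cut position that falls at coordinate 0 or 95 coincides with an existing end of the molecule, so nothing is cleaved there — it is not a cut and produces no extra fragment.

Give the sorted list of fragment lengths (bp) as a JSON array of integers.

Scan for sites:
  VbrII GCTT/3: at [65] ⇒ [68]
  ZebX (TCGATGAG, off=5): no sites

All cut coordinates (distinct, sorted): [68]

Fragment lengths:
  [0,68): 68 bp
  [68,95): 27 bp

[27,68]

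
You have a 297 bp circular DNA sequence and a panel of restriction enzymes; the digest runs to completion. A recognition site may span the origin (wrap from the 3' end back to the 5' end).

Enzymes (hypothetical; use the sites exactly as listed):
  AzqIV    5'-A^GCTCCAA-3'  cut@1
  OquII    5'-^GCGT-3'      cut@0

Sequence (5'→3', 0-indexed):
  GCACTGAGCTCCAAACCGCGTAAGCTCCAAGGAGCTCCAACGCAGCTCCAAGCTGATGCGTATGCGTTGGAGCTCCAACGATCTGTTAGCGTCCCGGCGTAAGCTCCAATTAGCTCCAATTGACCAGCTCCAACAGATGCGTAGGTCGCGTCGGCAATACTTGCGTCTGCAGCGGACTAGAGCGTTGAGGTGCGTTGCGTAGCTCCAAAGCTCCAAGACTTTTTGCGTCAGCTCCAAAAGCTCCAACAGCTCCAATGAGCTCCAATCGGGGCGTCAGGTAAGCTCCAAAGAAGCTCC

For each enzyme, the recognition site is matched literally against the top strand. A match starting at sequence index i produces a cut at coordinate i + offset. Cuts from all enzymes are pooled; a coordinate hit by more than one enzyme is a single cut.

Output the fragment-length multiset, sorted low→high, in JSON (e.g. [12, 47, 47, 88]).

[5,5,6,6,6,6,8,8,8,9,9,9,10,10,10,10,10,11,11,12,12,13,14,15,15,17,19,23]

Site scan:
  AzqIV AGCTCCAA/1: at [6, 22, 32, 43, 70, 101, 111, 125, 200, 208, 229, 238, 247, 257, 280] ⇒ [7, 23, 33, 44, 71, 102, 112, 126, 201, 209, 230, 239, 248, 258, 281]
  OquII GCGT/0: at [17, 57, 63, 88, 96, 138, 147, 162, 181, 191, 196, 224, 270] ⇒ [17, 57, 63, 88, 96, 138, 147, 162, 181, 191, 196, 224, 270]

All cut coordinates (distinct, sorted): [7, 17, 23, 33, 44, 57, 63, 71, 88, 96, 102, 112, 126, 138, 147, 162, 181, 191, 196, 201, 209, 224, 230, 239, 248, 258, 270, 281]

Fragments:
  7→17: 10 bp
  17→23: 6 bp
  23→33: 10 bp
  33→44: 11 bp
  44→57: 13 bp
  57→63: 6 bp
  63→71: 8 bp
  71→88: 17 bp
  88→96: 8 bp
  96→102: 6 bp
  102→112: 10 bp
  112→126: 14 bp
  126→138: 12 bp
  138→147: 9 bp
  147→162: 15 bp
  162→181: 19 bp
  181→191: 10 bp
  191→196: 5 bp
  196→201: 5 bp
  201→209: 8 bp
  209→224: 15 bp
  224→230: 6 bp
  230→239: 9 bp
  239→248: 9 bp
  248→258: 10 bp
  258→270: 12 bp
  270→281: 11 bp
  281→7 (wrap): 297-281+7 = 23 bp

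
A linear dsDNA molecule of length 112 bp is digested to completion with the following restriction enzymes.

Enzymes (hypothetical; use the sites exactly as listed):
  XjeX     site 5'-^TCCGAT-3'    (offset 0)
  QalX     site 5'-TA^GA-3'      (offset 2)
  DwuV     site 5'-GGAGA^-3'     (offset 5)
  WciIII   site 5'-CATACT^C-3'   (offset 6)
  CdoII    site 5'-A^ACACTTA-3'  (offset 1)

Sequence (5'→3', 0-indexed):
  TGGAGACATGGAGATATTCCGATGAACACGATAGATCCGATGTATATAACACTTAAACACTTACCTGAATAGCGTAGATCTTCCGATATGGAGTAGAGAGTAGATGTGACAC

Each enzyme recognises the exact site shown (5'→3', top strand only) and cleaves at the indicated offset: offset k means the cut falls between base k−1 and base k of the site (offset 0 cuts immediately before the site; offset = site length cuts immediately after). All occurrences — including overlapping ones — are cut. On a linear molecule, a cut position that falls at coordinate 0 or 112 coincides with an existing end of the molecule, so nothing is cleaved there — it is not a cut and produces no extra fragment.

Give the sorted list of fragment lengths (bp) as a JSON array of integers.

[2,3,5,6,7,8,8,10,13,14,16,20]

Site scan:
  XjeX (TCCGAT, off=0): starts [17, 35, 81] → cuts [17, 35, 81]
  QalX (TAGA, off=2): starts [31, 74, 93, 100] → cuts [33, 76, 95, 102]
  DwuV (GGAGA, off=5): starts [1, 9] → cuts [6, 14]
  WciIII (CATACTC, off=6): no sites
  CdoII (AACACTTA, off=1): starts [47, 55] → cuts [48, 56]

Pooled cuts: [6, 14, 17, 33, 35, 48, 56, 76, 81, 95, 102]

Fragment lengths:
  [0,6): 6 bp
  [6,14): 8 bp
  [14,17): 3 bp
  [17,33): 16 bp
  [33,35): 2 bp
  [35,48): 13 bp
  [48,56): 8 bp
  [56,76): 20 bp
  [76,81): 5 bp
  [81,95): 14 bp
  [95,102): 7 bp
  [102,112): 10 bp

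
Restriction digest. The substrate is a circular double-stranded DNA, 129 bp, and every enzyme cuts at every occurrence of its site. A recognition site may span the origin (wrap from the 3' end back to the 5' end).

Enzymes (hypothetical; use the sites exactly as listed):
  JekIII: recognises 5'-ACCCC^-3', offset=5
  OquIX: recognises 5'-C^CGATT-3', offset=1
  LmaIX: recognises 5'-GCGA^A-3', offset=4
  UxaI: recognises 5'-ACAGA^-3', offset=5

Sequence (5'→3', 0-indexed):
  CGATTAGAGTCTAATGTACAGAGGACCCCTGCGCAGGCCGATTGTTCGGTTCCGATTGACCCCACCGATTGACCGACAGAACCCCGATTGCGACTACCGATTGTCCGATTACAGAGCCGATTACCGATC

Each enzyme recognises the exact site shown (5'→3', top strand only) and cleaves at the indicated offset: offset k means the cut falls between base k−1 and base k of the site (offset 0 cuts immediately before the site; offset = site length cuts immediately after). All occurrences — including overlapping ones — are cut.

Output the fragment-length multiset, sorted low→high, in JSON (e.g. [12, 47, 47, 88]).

Site scan:
  JekIII ACCCC/5: at [24, 58, 80] ⇒ [29, 63, 85]
  OquIX CCGATT/1: at [37, 51, 64, 83, 96, 104, 116, 128] ⇒ [0, 38, 52, 65, 84, 97, 105, 117]
  LmaIX (GCGAA, off=4): no sites
  UxaI ACAGA/5: at [17, 75, 110] ⇒ [22, 80, 115]

All cut coordinates (distinct, sorted): [0, 22, 29, 38, 52, 63, 65, 80, 84, 85, 97, 105, 115, 117]

Fragments:
  0→22: 22 bp
  22→29: 7 bp
  29→38: 9 bp
  38→52: 14 bp
  52→63: 11 bp
  63→65: 2 bp
  65→80: 15 bp
  80→84: 4 bp
  84→85: 1 bp
  85→97: 12 bp
  97→105: 8 bp
  105→115: 10 bp
  115→117: 2 bp
  117→0 (wrap): 129-117+0 = 12 bp

[1,2,2,4,7,8,9,10,11,12,12,14,15,22]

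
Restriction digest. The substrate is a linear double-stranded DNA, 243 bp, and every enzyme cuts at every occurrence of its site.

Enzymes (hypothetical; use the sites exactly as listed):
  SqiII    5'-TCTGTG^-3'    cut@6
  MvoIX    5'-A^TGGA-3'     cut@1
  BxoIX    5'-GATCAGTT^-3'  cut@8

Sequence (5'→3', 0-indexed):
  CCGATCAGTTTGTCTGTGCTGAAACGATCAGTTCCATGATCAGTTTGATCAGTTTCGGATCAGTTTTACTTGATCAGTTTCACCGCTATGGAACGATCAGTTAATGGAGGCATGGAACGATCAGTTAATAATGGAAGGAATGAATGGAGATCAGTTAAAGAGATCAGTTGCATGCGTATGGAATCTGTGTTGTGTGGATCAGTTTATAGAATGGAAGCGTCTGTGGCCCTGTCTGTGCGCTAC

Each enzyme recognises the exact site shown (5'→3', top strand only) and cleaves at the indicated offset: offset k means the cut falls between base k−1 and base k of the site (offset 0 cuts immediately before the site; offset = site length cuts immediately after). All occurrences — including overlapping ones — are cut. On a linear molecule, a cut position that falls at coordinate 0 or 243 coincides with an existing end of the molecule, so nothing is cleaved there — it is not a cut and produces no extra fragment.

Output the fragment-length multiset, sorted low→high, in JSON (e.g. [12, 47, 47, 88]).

Scan for sites:
  SqiII (TCTGTG, off=6): starts [12, 183, 219, 231] → cuts [18, 189, 225, 237]
  MvoIX (ATGGA, off=1): starts [87, 103, 111, 130, 143, 177, 210] → cuts [88, 104, 112, 131, 144, 178, 211]
  BxoIX (GATCAGTT, off=8): starts [2, 25, 37, 46, 57, 71, 94, 118, 148, 161, 196] → cuts [10, 33, 45, 54, 65, 79, 102, 126, 156, 169, 204]

Pooled cuts: [10, 18, 33, 45, 54, 65, 79, 88, 102, 104, 112, 126, 131, 144, 156, 169, 178, 189, 204, 211, 225, 237]

Fragments:
  [0,10): 10 bp
  [10,18): 8 bp
  [18,33): 15 bp
  [33,45): 12 bp
  [45,54): 9 bp
  [54,65): 11 bp
  [65,79): 14 bp
  [79,88): 9 bp
  [88,102): 14 bp
  [102,104): 2 bp
  [104,112): 8 bp
  [112,126): 14 bp
  [126,131): 5 bp
  [131,144): 13 bp
  [144,156): 12 bp
  [156,169): 13 bp
  [169,178): 9 bp
  [178,189): 11 bp
  [189,204): 15 bp
  [204,211): 7 bp
  [211,225): 14 bp
  [225,237): 12 bp
  [237,243): 6 bp

[2,5,6,7,8,8,9,9,9,10,11,11,12,12,12,13,13,14,14,14,14,15,15]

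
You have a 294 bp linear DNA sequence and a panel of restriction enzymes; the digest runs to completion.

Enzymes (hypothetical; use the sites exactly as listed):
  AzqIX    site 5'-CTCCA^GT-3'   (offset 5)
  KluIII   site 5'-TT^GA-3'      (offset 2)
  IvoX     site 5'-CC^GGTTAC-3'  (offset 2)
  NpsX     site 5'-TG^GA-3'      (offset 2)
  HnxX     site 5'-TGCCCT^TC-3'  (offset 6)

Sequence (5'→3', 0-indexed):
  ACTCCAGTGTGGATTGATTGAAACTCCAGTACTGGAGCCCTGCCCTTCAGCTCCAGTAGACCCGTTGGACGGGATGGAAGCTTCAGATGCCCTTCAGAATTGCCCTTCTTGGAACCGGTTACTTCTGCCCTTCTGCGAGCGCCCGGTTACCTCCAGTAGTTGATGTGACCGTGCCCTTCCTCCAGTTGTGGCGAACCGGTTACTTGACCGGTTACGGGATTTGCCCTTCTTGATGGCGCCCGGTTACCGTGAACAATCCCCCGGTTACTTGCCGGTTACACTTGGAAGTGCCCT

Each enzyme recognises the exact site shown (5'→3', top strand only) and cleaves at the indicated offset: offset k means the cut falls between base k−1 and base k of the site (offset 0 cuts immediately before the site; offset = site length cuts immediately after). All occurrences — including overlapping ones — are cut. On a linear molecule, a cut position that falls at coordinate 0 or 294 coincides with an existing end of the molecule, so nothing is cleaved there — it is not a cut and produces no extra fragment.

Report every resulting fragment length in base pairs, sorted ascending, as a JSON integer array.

Per-enzyme occurrences:
  AzqIX (CTCCAGT, off=5): starts [1, 23, 50, 150, 179] → cuts [6, 28, 55, 155, 184]
  KluIII (TTGA, off=2): starts [13, 17, 159, 203, 229] → cuts [15, 19, 161, 205, 231]
  IvoX (CCGGTTAC, off=2): starts [114, 142, 195, 207, 239, 260, 271] → cuts [116, 144, 197, 209, 241, 262, 273]
  NpsX (TGGA, off=2): starts [9, 32, 65, 74, 109, 282] → cuts [11, 34, 67, 76, 111, 284]
  HnxX (TGCCCTTC, off=6): starts [40, 87, 100, 125, 171, 221] → cuts [46, 93, 106, 131, 177, 227]

Pooled cuts: [6, 11, 15, 19, 28, 34, 46, 55, 67, 76, 93, 106, 111, 116, 131, 144, 155, 161, 177, 184, 197, 205, 209, 227, 231, 241, 262, 273, 284]

Fragment lengths:
  [0,6): 6 bp
  [6,11): 5 bp
  [11,15): 4 bp
  [15,19): 4 bp
  [19,28): 9 bp
  [28,34): 6 bp
  [34,46): 12 bp
  [46,55): 9 bp
  [55,67): 12 bp
  [67,76): 9 bp
  [76,93): 17 bp
  [93,106): 13 bp
  [106,111): 5 bp
  [111,116): 5 bp
  [116,131): 15 bp
  [131,144): 13 bp
  [144,155): 11 bp
  [155,161): 6 bp
  [161,177): 16 bp
  [177,184): 7 bp
  [184,197): 13 bp
  [197,205): 8 bp
  [205,209): 4 bp
  [209,227): 18 bp
  [227,231): 4 bp
  [231,241): 10 bp
  [241,262): 21 bp
  [262,273): 11 bp
  [273,284): 11 bp
  [284,294): 10 bp

[4,4,4,4,5,5,5,6,6,6,7,8,9,9,9,10,10,11,11,11,12,12,13,13,13,15,16,17,18,21]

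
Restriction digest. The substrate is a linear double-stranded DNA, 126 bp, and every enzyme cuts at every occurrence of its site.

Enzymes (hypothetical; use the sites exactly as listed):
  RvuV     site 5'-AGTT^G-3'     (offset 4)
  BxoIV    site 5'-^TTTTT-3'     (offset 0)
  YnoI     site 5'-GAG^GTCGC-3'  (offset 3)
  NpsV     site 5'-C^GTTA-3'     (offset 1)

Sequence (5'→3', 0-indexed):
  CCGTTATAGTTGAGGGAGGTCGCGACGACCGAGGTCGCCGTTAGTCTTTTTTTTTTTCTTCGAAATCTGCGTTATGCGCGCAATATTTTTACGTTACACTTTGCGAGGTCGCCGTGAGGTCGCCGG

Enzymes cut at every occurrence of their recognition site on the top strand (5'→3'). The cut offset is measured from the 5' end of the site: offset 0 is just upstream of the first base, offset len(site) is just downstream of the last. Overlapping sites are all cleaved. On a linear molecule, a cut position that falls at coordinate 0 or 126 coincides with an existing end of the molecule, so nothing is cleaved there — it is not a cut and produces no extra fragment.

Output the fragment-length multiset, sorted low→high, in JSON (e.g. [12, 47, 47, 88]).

Scan for sites:
  RvuV (AGTTG, off=4): starts [7] → cuts [11]
  BxoIV (TTTTT, off=0): starts [46, 47, 48, 49, 50, 51, 52, 85] → cuts [46, 47, 48, 49, 50, 51, 52, 85]
  YnoI (GAGGTCGC, off=3): starts [15, 30, 104, 115] → cuts [18, 33, 107, 118]
  NpsV (CGTTA, off=1): starts [1, 38, 69, 91] → cuts [2, 39, 70, 92]

All cut coordinates (distinct, sorted): [2, 11, 18, 33, 39, 46, 47, 48, 49, 50, 51, 52, 70, 85, 92, 107, 118]

Fragments:
  [0,2): 2 bp
  [2,11): 9 bp
  [11,18): 7 bp
  [18,33): 15 bp
  [33,39): 6 bp
  [39,46): 7 bp
  [46,47): 1 bp
  [47,48): 1 bp
  [48,49): 1 bp
  [49,50): 1 bp
  [50,51): 1 bp
  [51,52): 1 bp
  [52,70): 18 bp
  [70,85): 15 bp
  [85,92): 7 bp
  [92,107): 15 bp
  [107,118): 11 bp
  [118,126): 8 bp

[1,1,1,1,1,1,2,6,7,7,7,8,9,11,15,15,15,18]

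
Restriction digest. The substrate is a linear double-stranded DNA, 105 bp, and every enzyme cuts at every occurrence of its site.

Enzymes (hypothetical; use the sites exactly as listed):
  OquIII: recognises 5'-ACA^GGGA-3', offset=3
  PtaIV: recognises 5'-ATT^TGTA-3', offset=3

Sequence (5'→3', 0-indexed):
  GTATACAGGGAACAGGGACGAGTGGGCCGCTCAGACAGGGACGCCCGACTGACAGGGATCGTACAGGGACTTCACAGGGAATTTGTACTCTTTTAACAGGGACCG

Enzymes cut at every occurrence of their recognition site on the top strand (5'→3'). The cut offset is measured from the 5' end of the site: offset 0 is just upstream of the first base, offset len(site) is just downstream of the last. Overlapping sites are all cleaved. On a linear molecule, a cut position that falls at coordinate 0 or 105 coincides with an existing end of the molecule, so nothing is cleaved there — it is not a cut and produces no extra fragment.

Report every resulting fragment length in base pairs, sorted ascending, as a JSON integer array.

Site scan:
  OquIII ACAGGGA/3: at [4, 11, 34, 51, 62, 73, 95] ⇒ [7, 14, 37, 54, 65, 76, 98]
  PtaIV ATTTGTA/3: at [80] ⇒ [83]

Pooled cuts: [7, 14, 37, 54, 65, 76, 83, 98]

Fragments:
  [0,7): 7 bp
  [7,14): 7 bp
  [14,37): 23 bp
  [37,54): 17 bp
  [54,65): 11 bp
  [65,76): 11 bp
  [76,83): 7 bp
  [83,98): 15 bp
  [98,105): 7 bp

[7,7,7,7,11,11,15,17,23]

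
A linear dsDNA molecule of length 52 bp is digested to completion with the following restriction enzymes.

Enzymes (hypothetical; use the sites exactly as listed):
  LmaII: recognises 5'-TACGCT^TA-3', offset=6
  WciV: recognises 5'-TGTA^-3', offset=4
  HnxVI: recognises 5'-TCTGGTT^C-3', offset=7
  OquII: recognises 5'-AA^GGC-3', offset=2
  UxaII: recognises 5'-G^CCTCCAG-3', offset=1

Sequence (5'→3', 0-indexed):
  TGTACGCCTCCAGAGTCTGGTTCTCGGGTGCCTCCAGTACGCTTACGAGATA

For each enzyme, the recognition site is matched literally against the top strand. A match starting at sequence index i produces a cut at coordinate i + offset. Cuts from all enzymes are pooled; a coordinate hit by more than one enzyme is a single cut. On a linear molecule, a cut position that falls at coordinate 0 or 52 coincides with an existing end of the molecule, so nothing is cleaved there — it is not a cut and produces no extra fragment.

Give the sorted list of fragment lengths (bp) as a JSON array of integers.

Scan for sites:
  LmaII (TACGCTTA, off=6): starts [37] → cuts [43]
  WciV (TGTA, off=4): starts [0] → cuts [4]
  HnxVI (TCTGGTTC, off=7): starts [15] → cuts [22]
  OquII (AAGGC, off=2): no sites
  UxaII (GCCTCCAG, off=1): starts [5, 29] → cuts [6, 30]

Pooled cuts: [4, 6, 22, 30, 43]

Fragments:
  [0,4): 4 bp
  [4,6): 2 bp
  [6,22): 16 bp
  [22,30): 8 bp
  [30,43): 13 bp
  [43,52): 9 bp

[2,4,8,9,13,16]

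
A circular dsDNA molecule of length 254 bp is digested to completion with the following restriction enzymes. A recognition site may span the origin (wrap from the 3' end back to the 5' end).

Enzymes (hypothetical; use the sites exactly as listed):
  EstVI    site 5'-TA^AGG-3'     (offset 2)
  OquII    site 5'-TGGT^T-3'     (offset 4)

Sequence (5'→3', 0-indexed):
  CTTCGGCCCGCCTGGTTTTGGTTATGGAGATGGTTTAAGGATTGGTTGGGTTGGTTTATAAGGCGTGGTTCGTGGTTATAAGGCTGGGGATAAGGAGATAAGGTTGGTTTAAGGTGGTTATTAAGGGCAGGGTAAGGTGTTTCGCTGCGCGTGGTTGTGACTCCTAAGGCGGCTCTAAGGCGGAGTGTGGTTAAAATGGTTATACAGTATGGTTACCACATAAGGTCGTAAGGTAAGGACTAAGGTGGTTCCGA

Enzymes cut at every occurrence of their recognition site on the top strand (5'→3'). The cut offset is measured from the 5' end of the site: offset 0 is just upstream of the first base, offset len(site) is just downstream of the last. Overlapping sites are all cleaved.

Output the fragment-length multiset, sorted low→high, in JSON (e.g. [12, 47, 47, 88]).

Per-enzyme occurrences:
  EstVI TAAGG/2: at [35, 58, 78, 90, 98, 109, 121, 132, 164, 175, 220, 228, 233, 240] ⇒ [37, 60, 80, 92, 100, 111, 123, 134, 166, 177, 222, 230, 235, 242]
  OquII TGGTT/4: at [12, 18, 30, 42, 51, 65, 72, 104, 114, 151, 187, 196, 209, 245] ⇒ [16, 22, 34, 46, 55, 69, 76, 108, 118, 155, 191, 200, 213, 249]

All cut coordinates (distinct, sorted): [16, 22, 34, 37, 46, 55, 60, 69, 76, 80, 92, 100, 108, 111, 118, 123, 134, 155, 166, 177, 191, 200, 213, 222, 230, 235, 242, 249]

Fragments:
  16→22: 6 bp
  22→34: 12 bp
  34→37: 3 bp
  37→46: 9 bp
  46→55: 9 bp
  55→60: 5 bp
  60→69: 9 bp
  69→76: 7 bp
  76→80: 4 bp
  80→92: 12 bp
  92→100: 8 bp
  100→108: 8 bp
  108→111: 3 bp
  111→118: 7 bp
  118→123: 5 bp
  123→134: 11 bp
  134→155: 21 bp
  155→166: 11 bp
  166→177: 11 bp
  177→191: 14 bp
  191→200: 9 bp
  200→213: 13 bp
  213→222: 9 bp
  222→230: 8 bp
  230→235: 5 bp
  235→242: 7 bp
  242→249: 7 bp
  249→16 (wrap): 254-249+16 = 21 bp

[3,3,4,5,5,5,6,7,7,7,7,8,8,8,9,9,9,9,9,11,11,11,12,12,13,14,21,21]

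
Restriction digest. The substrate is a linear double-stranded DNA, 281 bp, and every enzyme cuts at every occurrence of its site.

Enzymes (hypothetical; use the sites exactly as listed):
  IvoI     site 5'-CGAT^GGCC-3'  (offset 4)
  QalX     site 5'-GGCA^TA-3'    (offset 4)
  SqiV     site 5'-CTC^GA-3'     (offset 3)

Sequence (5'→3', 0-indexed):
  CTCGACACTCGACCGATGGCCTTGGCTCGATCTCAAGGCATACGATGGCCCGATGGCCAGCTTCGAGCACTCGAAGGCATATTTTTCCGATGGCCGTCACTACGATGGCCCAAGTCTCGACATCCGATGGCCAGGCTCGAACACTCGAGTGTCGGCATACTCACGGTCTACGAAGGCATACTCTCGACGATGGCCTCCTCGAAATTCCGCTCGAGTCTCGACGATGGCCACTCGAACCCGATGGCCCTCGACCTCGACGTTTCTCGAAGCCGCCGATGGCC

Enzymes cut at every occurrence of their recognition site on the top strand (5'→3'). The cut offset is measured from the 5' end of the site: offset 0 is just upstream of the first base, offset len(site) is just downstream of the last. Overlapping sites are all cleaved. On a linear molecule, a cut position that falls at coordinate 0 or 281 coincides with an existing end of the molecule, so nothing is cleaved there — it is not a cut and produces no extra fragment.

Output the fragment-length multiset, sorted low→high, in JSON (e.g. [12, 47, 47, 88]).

[3,4,6,6,6,6,7,7,7,7,7,7,8,8,8,9,9,10,10,10,11,11,12,12,12,12,12,15,18,21]

Site scan:
  IvoI (CGATGGCC, off=4): starts [13, 42, 50, 87, 102, 124, 187, 221, 238, 273] → cuts [17, 46, 54, 91, 106, 128, 191, 225, 242, 277]
  QalX (GGCATA, off=4): starts [36, 75, 153, 174] → cuts [40, 79, 157, 178]
  SqiV (CTCGA, off=3): starts [0, 7, 25, 69, 115, 135, 143, 182, 197, 209, 216, 230, 246, 252, 262] → cuts [3, 10, 28, 72, 118, 138, 146, 185, 200, 212, 219, 233, 249, 255, 265]

All cut coordinates (distinct, sorted): [3, 10, 17, 28, 40, 46, 54, 72, 79, 91, 106, 118, 128, 138, 146, 157, 178, 185, 191, 200, 212, 219, 225, 233, 242, 249, 255, 265, 277]

Fragment lengths:
  [0,3): 3 bp
  [3,10): 7 bp
  [10,17): 7 bp
  [17,28): 11 bp
  [28,40): 12 bp
  [40,46): 6 bp
  [46,54): 8 bp
  [54,72): 18 bp
  [72,79): 7 bp
  [79,91): 12 bp
  [91,106): 15 bp
  [106,118): 12 bp
  [118,128): 10 bp
  [128,138): 10 bp
  [138,146): 8 bp
  [146,157): 11 bp
  [157,178): 21 bp
  [178,185): 7 bp
  [185,191): 6 bp
  [191,200): 9 bp
  [200,212): 12 bp
  [212,219): 7 bp
  [219,225): 6 bp
  [225,233): 8 bp
  [233,242): 9 bp
  [242,249): 7 bp
  [249,255): 6 bp
  [255,265): 10 bp
  [265,277): 12 bp
  [277,281): 4 bp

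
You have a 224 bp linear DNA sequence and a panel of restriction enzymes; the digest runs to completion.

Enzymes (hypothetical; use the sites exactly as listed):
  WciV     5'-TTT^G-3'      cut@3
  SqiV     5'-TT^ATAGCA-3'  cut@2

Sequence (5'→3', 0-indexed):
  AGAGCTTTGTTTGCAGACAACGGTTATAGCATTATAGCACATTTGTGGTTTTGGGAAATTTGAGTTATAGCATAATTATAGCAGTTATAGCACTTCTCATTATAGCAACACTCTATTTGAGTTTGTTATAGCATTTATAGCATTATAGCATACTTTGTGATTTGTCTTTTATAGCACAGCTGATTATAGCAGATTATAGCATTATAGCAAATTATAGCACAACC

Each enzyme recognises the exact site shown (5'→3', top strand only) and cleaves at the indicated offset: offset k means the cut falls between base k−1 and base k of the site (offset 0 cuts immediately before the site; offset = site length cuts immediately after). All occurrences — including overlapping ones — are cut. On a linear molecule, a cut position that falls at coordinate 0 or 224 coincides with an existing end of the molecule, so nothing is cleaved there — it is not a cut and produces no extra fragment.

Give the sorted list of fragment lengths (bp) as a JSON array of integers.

Site scan:
  WciV (TTTG, off=3): starts [5, 9, 41, 49, 58, 115, 121, 153, 160] → cuts [8, 12, 44, 52, 61, 118, 124, 156, 163]
  SqiV (TTATAGCA, off=2): starts [23, 31, 64, 75, 84, 99, 125, 134, 142, 168, 183, 193, 201, 211] → cuts [25, 33, 66, 77, 86, 101, 127, 136, 144, 170, 185, 195, 203, 213]

Pooled cuts: [8, 12, 25, 33, 44, 52, 61, 66, 77, 86, 101, 118, 124, 127, 136, 144, 156, 163, 170, 185, 195, 203, 213]

Fragment lengths:
  [0,8): 8 bp
  [8,12): 4 bp
  [12,25): 13 bp
  [25,33): 8 bp
  [33,44): 11 bp
  [44,52): 8 bp
  [52,61): 9 bp
  [61,66): 5 bp
  [66,77): 11 bp
  [77,86): 9 bp
  [86,101): 15 bp
  [101,118): 17 bp
  [118,124): 6 bp
  [124,127): 3 bp
  [127,136): 9 bp
  [136,144): 8 bp
  [144,156): 12 bp
  [156,163): 7 bp
  [163,170): 7 bp
  [170,185): 15 bp
  [185,195): 10 bp
  [195,203): 8 bp
  [203,213): 10 bp
  [213,224): 11 bp

[3,4,5,6,7,7,8,8,8,8,8,9,9,9,10,10,11,11,11,12,13,15,15,17]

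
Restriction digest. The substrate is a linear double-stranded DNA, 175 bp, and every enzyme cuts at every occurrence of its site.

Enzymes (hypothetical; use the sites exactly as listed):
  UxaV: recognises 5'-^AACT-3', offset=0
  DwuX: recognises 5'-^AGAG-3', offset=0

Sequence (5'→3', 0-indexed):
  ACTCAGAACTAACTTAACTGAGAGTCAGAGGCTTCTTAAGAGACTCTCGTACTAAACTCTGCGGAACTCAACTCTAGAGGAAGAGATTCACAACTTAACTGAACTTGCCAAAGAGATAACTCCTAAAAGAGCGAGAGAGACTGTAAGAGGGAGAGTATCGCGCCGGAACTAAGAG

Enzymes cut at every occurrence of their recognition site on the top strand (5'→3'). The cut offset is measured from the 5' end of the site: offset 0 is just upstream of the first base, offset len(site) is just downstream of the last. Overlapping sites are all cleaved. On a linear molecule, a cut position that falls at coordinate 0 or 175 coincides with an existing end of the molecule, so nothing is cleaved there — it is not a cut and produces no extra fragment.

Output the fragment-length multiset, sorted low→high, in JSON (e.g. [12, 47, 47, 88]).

Scan for sites:
  UxaV (AACT, off=0): starts [6, 10, 15, 54, 64, 69, 91, 96, 101, 117, 166] → cuts [6, 10, 15, 54, 64, 69, 91, 96, 101, 117, 166]
  DwuX (AGAG, off=0): starts [20, 26, 38, 75, 81, 111, 127, 133, 135, 145, 151, 171] → cuts [20, 26, 38, 75, 81, 111, 127, 133, 135, 145, 151, 171]

All cut coordinates (distinct, sorted): [6, 10, 15, 20, 26, 38, 54, 64, 69, 75, 81, 91, 96, 101, 111, 117, 127, 133, 135, 145, 151, 166, 171]

Fragment lengths:
  [0,6): 6 bp
  [6,10): 4 bp
  [10,15): 5 bp
  [15,20): 5 bp
  [20,26): 6 bp
  [26,38): 12 bp
  [38,54): 16 bp
  [54,64): 10 bp
  [64,69): 5 bp
  [69,75): 6 bp
  [75,81): 6 bp
  [81,91): 10 bp
  [91,96): 5 bp
  [96,101): 5 bp
  [101,111): 10 bp
  [111,117): 6 bp
  [117,127): 10 bp
  [127,133): 6 bp
  [133,135): 2 bp
  [135,145): 10 bp
  [145,151): 6 bp
  [151,166): 15 bp
  [166,171): 5 bp
  [171,175): 4 bp

[2,4,4,5,5,5,5,5,5,6,6,6,6,6,6,6,10,10,10,10,10,12,15,16]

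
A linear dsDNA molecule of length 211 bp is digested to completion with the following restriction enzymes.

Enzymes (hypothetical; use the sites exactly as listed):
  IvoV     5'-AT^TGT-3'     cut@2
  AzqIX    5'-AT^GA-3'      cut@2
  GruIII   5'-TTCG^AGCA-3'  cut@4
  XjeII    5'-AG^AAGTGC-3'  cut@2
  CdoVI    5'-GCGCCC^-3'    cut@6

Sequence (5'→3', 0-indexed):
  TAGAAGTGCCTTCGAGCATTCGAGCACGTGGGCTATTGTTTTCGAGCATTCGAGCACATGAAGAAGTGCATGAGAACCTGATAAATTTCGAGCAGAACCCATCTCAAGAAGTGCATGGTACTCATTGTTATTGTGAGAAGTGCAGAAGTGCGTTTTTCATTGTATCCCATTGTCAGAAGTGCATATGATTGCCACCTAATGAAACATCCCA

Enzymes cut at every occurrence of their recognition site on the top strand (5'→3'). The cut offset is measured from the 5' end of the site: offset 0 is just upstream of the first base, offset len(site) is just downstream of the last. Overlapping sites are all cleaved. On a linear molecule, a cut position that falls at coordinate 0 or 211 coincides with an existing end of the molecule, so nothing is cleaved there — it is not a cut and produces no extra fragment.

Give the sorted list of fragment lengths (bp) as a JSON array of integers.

[3,4,6,6,6,7,8,8,8,8,8,10,10,11,11,14,14,15,17,18,19]

Scan for sites:
  IvoV ATTGT/2: at [34, 123, 129, 158, 168] ⇒ [36, 125, 131, 160, 170]
  AzqIX ATGA/2: at [57, 69, 184, 198] ⇒ [59, 71, 186, 200]
  GruIII TTCGAGCA/4: at [10, 18, 40, 48, 86] ⇒ [14, 22, 44, 52, 90]
  XjeII AGAAGTGC/2: at [1, 61, 106, 135, 143, 174] ⇒ [3, 63, 108, 137, 145, 176]
  CdoVI (GCGCCC, off=6): no sites

All cut coordinates (distinct, sorted): [3, 14, 22, 36, 44, 52, 59, 63, 71, 90, 108, 125, 131, 137, 145, 160, 170, 176, 186, 200]

Fragment lengths:
  [0,3): 3 bp
  [3,14): 11 bp
  [14,22): 8 bp
  [22,36): 14 bp
  [36,44): 8 bp
  [44,52): 8 bp
  [52,59): 7 bp
  [59,63): 4 bp
  [63,71): 8 bp
  [71,90): 19 bp
  [90,108): 18 bp
  [108,125): 17 bp
  [125,131): 6 bp
  [131,137): 6 bp
  [137,145): 8 bp
  [145,160): 15 bp
  [160,170): 10 bp
  [170,176): 6 bp
  [176,186): 10 bp
  [186,200): 14 bp
  [200,211): 11 bp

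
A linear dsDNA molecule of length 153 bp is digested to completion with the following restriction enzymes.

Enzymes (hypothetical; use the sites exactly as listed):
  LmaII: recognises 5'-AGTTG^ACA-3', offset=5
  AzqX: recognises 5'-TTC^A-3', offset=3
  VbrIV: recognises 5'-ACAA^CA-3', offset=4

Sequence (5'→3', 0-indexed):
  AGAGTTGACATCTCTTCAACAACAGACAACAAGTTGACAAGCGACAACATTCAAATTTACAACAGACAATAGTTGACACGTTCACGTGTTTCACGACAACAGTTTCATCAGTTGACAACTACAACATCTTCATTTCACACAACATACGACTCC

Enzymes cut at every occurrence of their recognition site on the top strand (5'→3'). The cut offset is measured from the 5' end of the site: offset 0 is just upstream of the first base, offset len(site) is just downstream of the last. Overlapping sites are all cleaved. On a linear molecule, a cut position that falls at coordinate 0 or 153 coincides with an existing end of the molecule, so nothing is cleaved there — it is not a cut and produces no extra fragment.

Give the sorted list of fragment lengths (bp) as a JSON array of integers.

Scan for sites:
  LmaII AGTTGACA/5: at [2, 31, 70, 109] ⇒ [7, 36, 75, 114]
  AzqX TTCA/3: at [14, 49, 80, 89, 103, 128, 133] ⇒ [17, 52, 83, 92, 106, 131, 136]
  VbrIV ACAACA/4: at [18, 25, 43, 58, 95, 120, 138] ⇒ [22, 29, 47, 62, 99, 124, 142]

All cut coordinates (distinct, sorted): [7, 17, 22, 29, 36, 47, 52, 62, 75, 83, 92, 99, 106, 114, 124, 131, 136, 142]

Fragment lengths:
  [0,7): 7 bp
  [7,17): 10 bp
  [17,22): 5 bp
  [22,29): 7 bp
  [29,36): 7 bp
  [36,47): 11 bp
  [47,52): 5 bp
  [52,62): 10 bp
  [62,75): 13 bp
  [75,83): 8 bp
  [83,92): 9 bp
  [92,99): 7 bp
  [99,106): 7 bp
  [106,114): 8 bp
  [114,124): 10 bp
  [124,131): 7 bp
  [131,136): 5 bp
  [136,142): 6 bp
  [142,153): 11 bp

[5,5,5,6,7,7,7,7,7,7,8,8,9,10,10,10,11,11,13]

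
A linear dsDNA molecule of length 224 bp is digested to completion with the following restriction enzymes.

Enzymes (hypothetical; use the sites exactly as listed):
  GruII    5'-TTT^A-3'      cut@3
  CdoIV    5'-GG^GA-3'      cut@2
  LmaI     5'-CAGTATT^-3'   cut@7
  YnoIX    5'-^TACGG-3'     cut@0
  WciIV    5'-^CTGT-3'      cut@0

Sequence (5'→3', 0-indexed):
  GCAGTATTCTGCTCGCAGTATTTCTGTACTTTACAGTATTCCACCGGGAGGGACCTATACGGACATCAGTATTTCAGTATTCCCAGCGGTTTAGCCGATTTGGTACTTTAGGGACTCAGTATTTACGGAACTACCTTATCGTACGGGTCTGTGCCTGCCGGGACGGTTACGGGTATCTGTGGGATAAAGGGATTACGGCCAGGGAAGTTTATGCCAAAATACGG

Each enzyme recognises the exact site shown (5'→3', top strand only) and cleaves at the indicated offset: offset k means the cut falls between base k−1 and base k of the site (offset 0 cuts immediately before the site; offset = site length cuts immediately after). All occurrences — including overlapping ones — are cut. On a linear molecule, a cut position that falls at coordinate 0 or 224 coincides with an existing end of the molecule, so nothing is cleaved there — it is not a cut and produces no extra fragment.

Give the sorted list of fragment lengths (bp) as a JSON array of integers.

Site scan:
  GruII TTTA/3: at [29, 89, 106, 121, 207] ⇒ [32, 92, 109, 124, 210]
  CdoIV GGGA/2: at [45, 49, 110, 159, 180, 188, 201] ⇒ [47, 51, 112, 161, 182, 190, 203]
  LmaI CAGTATT/7: at [1, 15, 33, 66, 74, 116] ⇒ [8, 22, 40, 73, 81, 123]
  YnoIX TACGG/0: at [57, 123, 141, 167, 193, 219] ⇒ [57, 123, 141, 167, 193, 219]
  WciIV CTGT/0: at [23, 148, 176] ⇒ [23, 148, 176]

All cut coordinates (distinct, sorted): [8, 22, 23, 32, 40, 47, 51, 57, 73, 81, 92, 109, 112, 123, 124, 141, 148, 161, 167, 176, 182, 190, 193, 203, 210, 219]

Fragments:
  [0,8): 8 bp
  [8,22): 14 bp
  [22,23): 1 bp
  [23,32): 9 bp
  [32,40): 8 bp
  [40,47): 7 bp
  [47,51): 4 bp
  [51,57): 6 bp
  [57,73): 16 bp
  [73,81): 8 bp
  [81,92): 11 bp
  [92,109): 17 bp
  [109,112): 3 bp
  [112,123): 11 bp
  [123,124): 1 bp
  [124,141): 17 bp
  [141,148): 7 bp
  [148,161): 13 bp
  [161,167): 6 bp
  [167,176): 9 bp
  [176,182): 6 bp
  [182,190): 8 bp
  [190,193): 3 bp
  [193,203): 10 bp
  [203,210): 7 bp
  [210,219): 9 bp
  [219,224): 5 bp

[1,1,3,3,4,5,6,6,6,7,7,7,8,8,8,8,9,9,9,10,11,11,13,14,16,17,17]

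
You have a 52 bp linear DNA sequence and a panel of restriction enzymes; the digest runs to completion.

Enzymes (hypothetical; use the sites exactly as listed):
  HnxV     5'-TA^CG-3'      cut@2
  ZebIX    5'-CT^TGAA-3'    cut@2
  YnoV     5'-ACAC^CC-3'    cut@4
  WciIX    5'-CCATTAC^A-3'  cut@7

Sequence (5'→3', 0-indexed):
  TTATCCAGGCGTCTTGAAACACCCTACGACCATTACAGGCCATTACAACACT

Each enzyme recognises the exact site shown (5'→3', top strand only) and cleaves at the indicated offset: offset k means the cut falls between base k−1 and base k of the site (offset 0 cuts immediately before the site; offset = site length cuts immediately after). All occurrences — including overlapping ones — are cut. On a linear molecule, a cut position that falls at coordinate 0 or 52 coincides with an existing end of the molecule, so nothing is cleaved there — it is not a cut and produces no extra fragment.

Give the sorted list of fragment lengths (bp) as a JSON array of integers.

Per-enzyme occurrences:
  HnxV (TACG, off=2): starts [24] → cuts [26]
  ZebIX (CTTGAA, off=2): starts [12] → cuts [14]
  YnoV (ACACCC, off=4): starts [18] → cuts [22]
  WciIX (CCATTACA, off=7): starts [29, 39] → cuts [36, 46]

Pooled cuts: [14, 22, 26, 36, 46]

Fragment lengths:
  [0,14): 14 bp
  [14,22): 8 bp
  [22,26): 4 bp
  [26,36): 10 bp
  [36,46): 10 bp
  [46,52): 6 bp

[4,6,8,10,10,14]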